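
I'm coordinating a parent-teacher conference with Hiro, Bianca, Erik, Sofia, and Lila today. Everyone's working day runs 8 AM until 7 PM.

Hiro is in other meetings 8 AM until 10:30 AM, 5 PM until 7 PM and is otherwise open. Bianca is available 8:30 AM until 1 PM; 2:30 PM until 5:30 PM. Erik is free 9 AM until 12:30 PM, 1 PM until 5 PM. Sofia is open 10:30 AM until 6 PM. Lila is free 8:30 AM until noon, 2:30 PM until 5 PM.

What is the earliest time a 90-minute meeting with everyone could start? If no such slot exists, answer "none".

10:30

Hiro free: 10:30-17:00 (invert busy blocks within the working day).
Bianca free: 08:30-13:00, 14:30-17:30.
Erik free: 09:00-12:30, 13:00-17:00.
Sofia free: 10:30-18:00.
Lila free: 08:30-12:00, 14:30-17:00.
Hiro ∩ Bianca: 10:30-13:00, 14:30-17:00.
Hiro ∩ Bianca ∩ Erik: 10:30-12:30, 14:30-17:00.
Hiro ∩ Bianca ∩ Erik ∩ Sofia: 10:30-12:30, 14:30-17:00.
Hiro ∩ Bianca ∩ Erik ∩ Sofia ∩ Lila: 10:30-12:00, 14:30-17:00.
So the common availability across everyone is 10:30-12:00, 14:30-17:00.
The first common window of at least 90 minutes is 10:30-12:00, so the earliest start is 10:30.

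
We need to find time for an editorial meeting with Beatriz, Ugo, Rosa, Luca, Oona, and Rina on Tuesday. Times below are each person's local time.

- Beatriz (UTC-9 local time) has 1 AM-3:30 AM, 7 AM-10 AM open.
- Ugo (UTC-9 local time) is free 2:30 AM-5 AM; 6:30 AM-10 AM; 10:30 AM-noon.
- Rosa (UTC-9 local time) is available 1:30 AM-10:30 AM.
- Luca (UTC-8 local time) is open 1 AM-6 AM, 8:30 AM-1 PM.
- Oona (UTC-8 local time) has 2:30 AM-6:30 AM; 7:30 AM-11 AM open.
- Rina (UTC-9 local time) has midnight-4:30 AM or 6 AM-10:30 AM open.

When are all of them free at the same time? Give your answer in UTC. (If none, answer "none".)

11:30-12:30, 16:30-19:00

Beatriz in UTC: 10:00-12:30, 16:00-19:00 (add 9h to convert from UTC-9).
Ugo in UTC: 11:30-14:00, 15:30-19:00, 19:30-21:00 (add 9h to convert from UTC-9).
Rosa in UTC: 10:30-19:30 (add 9h to convert from UTC-9).
Luca in UTC: 09:00-14:00, 16:30-21:00 (add 8h to convert from UTC-8).
Oona in UTC: 10:30-14:30, 15:30-19:00 (add 8h to convert from UTC-8).
Rina in UTC: 09:00-13:30, 15:00-19:30 (add 9h to convert from UTC-9).
Beatriz ∩ Ugo: 11:30-12:30, 16:00-19:00.
Beatriz ∩ Ugo ∩ Rosa: 11:30-12:30, 16:00-19:00.
Beatriz ∩ Ugo ∩ Rosa ∩ Luca: 11:30-12:30, 16:30-19:00.
Beatriz ∩ Ugo ∩ Rosa ∩ Luca ∩ Oona: 11:30-12:30, 16:30-19:00.
Beatriz ∩ Ugo ∩ Rosa ∩ Luca ∩ Oona ∩ Rina: 11:30-12:30, 16:30-19:00.
So the common availability across everyone is 11:30-12:30, 16:30-19:00.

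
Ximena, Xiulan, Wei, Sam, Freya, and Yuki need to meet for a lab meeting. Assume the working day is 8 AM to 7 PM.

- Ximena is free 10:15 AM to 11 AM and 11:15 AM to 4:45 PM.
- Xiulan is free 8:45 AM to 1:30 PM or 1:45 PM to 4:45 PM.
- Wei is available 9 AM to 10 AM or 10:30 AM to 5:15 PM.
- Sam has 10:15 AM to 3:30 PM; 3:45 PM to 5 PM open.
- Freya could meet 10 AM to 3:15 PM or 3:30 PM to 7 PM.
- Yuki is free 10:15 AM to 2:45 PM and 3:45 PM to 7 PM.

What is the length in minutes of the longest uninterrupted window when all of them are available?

Ximena ∩ Xiulan: 10:15-11:00, 11:15-13:30, 13:45-16:45.
Ximena ∩ Xiulan ∩ Wei: 10:30-11:00, 11:15-13:30, 13:45-16:45.
Ximena ∩ Xiulan ∩ Wei ∩ Sam: 10:30-11:00, 11:15-13:30, 13:45-15:30, 15:45-16:45.
Ximena ∩ Xiulan ∩ Wei ∩ Sam ∩ Freya: 10:30-11:00, 11:15-13:30, 13:45-15:15, 15:45-16:45.
Ximena ∩ Xiulan ∩ Wei ∩ Sam ∩ Freya ∩ Yuki: 10:30-11:00, 11:15-13:30, 13:45-14:45, 15:45-16:45.
Those are the intersection windows.
The longest is 11:15-13:30 at 135 minutes.

135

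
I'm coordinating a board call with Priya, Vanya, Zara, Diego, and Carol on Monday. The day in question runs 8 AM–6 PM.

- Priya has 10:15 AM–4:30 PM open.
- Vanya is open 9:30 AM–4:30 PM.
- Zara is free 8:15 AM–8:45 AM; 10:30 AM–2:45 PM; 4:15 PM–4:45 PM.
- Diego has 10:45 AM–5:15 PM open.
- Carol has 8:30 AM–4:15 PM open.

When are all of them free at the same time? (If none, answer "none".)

10:45-14:45

Priya ∩ Vanya: 10:15-16:30.
Priya ∩ Vanya ∩ Zara: 10:30-14:45, 16:15-16:30.
Priya ∩ Vanya ∩ Zara ∩ Diego: 10:45-14:45, 16:15-16:30.
Priya ∩ Vanya ∩ Zara ∩ Diego ∩ Carol: 10:45-14:45.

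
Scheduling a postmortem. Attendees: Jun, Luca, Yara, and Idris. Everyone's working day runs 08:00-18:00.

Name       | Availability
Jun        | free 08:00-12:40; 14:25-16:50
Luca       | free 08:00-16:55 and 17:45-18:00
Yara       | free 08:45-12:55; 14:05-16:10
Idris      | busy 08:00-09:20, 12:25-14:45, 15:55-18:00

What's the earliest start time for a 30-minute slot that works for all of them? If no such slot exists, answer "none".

09:20

Jun free: 08:00-12:40, 14:25-16:50.
Luca free: 08:00-16:55, 17:45-18:00.
Yara free: 08:45-12:55, 14:05-16:10.
Idris free: 09:20-12:25, 14:45-15:55 (invert busy blocks within the working day).
Jun ∩ Luca: 08:00-12:40, 14:25-16:50.
Jun ∩ Luca ∩ Yara: 08:45-12:40, 14:25-16:10.
Jun ∩ Luca ∩ Yara ∩ Idris: 09:20-12:25, 14:45-15:55.
The first common window of at least 30 minutes is 09:20-12:25, so the earliest start is 09:20.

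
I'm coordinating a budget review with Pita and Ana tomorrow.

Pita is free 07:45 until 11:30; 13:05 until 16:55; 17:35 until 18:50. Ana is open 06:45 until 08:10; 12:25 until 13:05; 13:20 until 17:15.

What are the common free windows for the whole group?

07:45-08:10, 13:20-16:55

Pita ∩ Ana: 07:45-08:10, 13:20-16:55.
Those are the intersection windows.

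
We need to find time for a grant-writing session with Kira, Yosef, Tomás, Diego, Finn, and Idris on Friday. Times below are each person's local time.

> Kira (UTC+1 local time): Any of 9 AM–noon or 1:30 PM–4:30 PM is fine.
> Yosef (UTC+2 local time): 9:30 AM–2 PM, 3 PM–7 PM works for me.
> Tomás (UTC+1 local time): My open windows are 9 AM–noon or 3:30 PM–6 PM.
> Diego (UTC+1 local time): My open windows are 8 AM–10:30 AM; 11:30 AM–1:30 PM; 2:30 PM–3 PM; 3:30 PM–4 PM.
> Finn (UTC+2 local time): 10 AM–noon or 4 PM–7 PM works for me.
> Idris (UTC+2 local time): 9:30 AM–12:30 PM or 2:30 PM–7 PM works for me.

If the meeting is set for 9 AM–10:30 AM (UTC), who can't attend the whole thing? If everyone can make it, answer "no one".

Diego, Finn

Kira in UTC: 08:00-11:00, 12:30-15:30 (subtract 1h to convert from UTC+1).
Yosef in UTC: 07:30-12:00, 13:00-17:00 (subtract 2h to convert from UTC+2).
Tomás in UTC: 08:00-11:00, 14:30-17:00 (subtract 1h to convert from UTC+1).
Diego in UTC: 07:00-09:30, 10:30-12:30, 13:30-14:00, 14:30-15:00 (subtract 1h to convert from UTC+1).
Finn in UTC: 08:00-10:00, 14:00-17:00 (subtract 2h to convert from UTC+2).
Idris in UTC: 07:30-10:30, 12:30-17:00 (subtract 2h to convert from UTC+2).
Kira: free for 09:00-10:30. Yosef: free for 09:00-10:30. Tomás: free for 09:00-10:30. Diego: not fully free for 09:00-10:30. Finn: not fully free for 09:00-10:30. Idris: free for 09:00-10:30.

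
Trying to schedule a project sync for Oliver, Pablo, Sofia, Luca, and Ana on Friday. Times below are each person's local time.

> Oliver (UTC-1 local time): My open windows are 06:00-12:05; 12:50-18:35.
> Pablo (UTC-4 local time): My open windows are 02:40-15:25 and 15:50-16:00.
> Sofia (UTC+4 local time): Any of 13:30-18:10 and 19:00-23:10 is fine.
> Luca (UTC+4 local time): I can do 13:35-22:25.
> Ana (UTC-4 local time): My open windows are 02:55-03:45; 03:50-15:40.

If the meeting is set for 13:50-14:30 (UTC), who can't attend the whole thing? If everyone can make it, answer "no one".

Sofia

Oliver in UTC: 07:00-13:05, 13:50-19:35 (add 1h to convert from UTC-1).
Pablo in UTC: 06:40-19:25, 19:50-20:00 (add 4h to convert from UTC-4).
Sofia in UTC: 09:30-14:10, 15:00-19:10 (subtract 4h to convert from UTC+4).
Luca in UTC: 09:35-18:25 (subtract 4h to convert from UTC+4).
Ana in UTC: 06:55-07:45, 07:50-19:40 (add 4h to convert from UTC-4).
Oliver: free for 13:50-14:30. Pablo: free for 13:50-14:30. Sofia: not fully free for 13:50-14:30. Luca: free for 13:50-14:30. Ana: free for 13:50-14:30.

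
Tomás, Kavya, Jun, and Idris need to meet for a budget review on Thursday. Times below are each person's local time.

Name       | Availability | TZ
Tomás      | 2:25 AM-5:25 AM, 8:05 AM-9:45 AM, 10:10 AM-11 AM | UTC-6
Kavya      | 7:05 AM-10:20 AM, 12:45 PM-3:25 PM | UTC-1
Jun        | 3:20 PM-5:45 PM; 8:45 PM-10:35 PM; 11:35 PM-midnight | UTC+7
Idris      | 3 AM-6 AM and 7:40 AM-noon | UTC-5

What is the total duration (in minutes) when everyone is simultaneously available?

Tomás in UTC: 08:25-11:25, 14:05-15:45, 16:10-17:00 (add 6h to convert from UTC-6).
Kavya in UTC: 08:05-11:20, 13:45-16:25 (add 1h to convert from UTC-1).
Jun in UTC: 08:20-10:45, 13:45-15:35, 16:35-17:00 (subtract 7h to convert from UTC+7).
Idris in UTC: 08:00-11:00, 12:40-17:00 (add 5h to convert from UTC-5).
Tomás ∩ Kavya: 08:25-11:20, 14:05-15:45, 16:10-16:25.
Tomás ∩ Kavya ∩ Jun: 08:25-10:45, 14:05-15:35.
Tomás ∩ Kavya ∩ Jun ∩ Idris: 08:25-10:45, 14:05-15:35.
Summing the common windows: 140 + 90 = 230 minutes.

230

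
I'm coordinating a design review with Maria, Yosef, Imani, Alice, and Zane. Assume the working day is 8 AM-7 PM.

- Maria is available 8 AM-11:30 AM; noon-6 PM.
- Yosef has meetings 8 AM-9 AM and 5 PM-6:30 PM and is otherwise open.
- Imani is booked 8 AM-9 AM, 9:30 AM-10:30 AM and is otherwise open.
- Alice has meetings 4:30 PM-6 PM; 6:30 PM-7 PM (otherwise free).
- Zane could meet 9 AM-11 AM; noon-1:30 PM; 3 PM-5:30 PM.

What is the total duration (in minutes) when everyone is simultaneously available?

Maria free: 08:00-11:30, 12:00-18:00.
Yosef free: 09:00-17:00, 18:30-19:00 (invert busy blocks within the working day).
Imani free: 09:00-09:30, 10:30-19:00 (invert busy blocks within the working day).
Alice free: 08:00-16:30, 18:00-18:30 (invert busy blocks within the working day).
Zane free: 09:00-11:00, 12:00-13:30, 15:00-17:30.
Maria ∩ Yosef: 09:00-11:30, 12:00-17:00.
Maria ∩ Yosef ∩ Imani: 09:00-09:30, 10:30-11:30, 12:00-17:00.
Maria ∩ Yosef ∩ Imani ∩ Alice: 09:00-09:30, 10:30-11:30, 12:00-16:30.
Maria ∩ Yosef ∩ Imani ∩ Alice ∩ Zane: 09:00-09:30, 10:30-11:00, 12:00-13:30, 15:00-16:30.
Summing the common windows: 30 + 30 + 90 + 90 = 240 minutes.

240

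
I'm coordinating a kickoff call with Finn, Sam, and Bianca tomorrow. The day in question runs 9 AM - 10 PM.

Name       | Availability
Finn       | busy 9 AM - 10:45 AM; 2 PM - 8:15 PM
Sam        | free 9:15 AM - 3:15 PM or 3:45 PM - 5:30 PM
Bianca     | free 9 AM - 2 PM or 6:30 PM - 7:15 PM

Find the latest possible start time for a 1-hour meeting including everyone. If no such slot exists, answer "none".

Finn free: 10:45-14:00, 20:15-22:00 (invert busy blocks within the working day).
Sam free: 09:15-15:15, 15:45-17:30.
Bianca free: 09:00-14:00, 18:30-19:15.
Finn ∩ Sam: 10:45-14:00.
Finn ∩ Sam ∩ Bianca: 10:45-14:00.
The last common window of at least 60 minutes is 10:45-14:00; a 60-minute meeting can start as late as 13:00 and still end by 14:00.

13:00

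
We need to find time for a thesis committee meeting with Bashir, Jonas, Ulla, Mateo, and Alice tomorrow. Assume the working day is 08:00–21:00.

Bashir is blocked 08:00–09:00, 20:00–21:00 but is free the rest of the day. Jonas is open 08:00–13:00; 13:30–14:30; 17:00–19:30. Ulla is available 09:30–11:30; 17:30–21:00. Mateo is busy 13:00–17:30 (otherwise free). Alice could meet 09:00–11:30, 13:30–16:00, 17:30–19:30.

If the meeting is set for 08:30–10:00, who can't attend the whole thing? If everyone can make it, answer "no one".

Alice, Bashir, Ulla

Bashir free: 09:00-20:00 (invert busy blocks within the working day).
Jonas free: 08:00-13:00, 13:30-14:30, 17:00-19:30.
Ulla free: 09:30-11:30, 17:30-21:00.
Mateo free: 08:00-13:00, 17:30-21:00 (invert busy blocks within the working day).
Alice free: 09:00-11:30, 13:30-16:00, 17:30-19:30.
Bashir: not fully free for 08:30-10:00. Jonas: free for 08:30-10:00. Ulla: not fully free for 08:30-10:00. Mateo: free for 08:30-10:00. Alice: not fully free for 08:30-10:00.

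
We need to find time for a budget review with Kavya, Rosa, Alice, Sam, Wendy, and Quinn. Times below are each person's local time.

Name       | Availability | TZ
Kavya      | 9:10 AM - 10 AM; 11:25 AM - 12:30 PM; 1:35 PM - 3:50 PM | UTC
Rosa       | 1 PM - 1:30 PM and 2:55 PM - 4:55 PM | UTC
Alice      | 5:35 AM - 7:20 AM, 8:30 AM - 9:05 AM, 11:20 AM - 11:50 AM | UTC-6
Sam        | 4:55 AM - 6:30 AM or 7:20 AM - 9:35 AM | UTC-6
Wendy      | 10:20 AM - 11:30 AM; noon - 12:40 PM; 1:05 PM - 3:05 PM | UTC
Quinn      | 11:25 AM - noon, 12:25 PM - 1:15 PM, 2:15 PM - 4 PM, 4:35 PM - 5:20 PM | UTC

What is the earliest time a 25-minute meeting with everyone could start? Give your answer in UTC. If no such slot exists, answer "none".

none

Kavya in UTC: 09:10-10:00, 11:25-12:30, 13:35-15:50.
Rosa in UTC: 13:00-13:30, 14:55-16:55.
Alice in UTC: 11:35-13:20, 14:30-15:05, 17:20-17:50 (add 6h to convert from UTC-6).
Sam in UTC: 10:55-12:30, 13:20-15:35 (add 6h to convert from UTC-6).
Wendy in UTC: 10:20-11:30, 12:00-12:40, 13:05-15:05.
Quinn in UTC: 11:25-12:00, 12:25-13:15, 14:15-16:00, 16:35-17:20.
Kavya ∩ Rosa: 14:55-15:50.
Kavya ∩ Rosa ∩ Alice: 14:55-15:05.
Kavya ∩ Rosa ∩ Alice ∩ Sam: 14:55-15:05.
Kavya ∩ Rosa ∩ Alice ∩ Sam ∩ Wendy: 14:55-15:05.
Kavya ∩ Rosa ∩ Alice ∩ Sam ∩ Wendy ∩ Quinn: 14:55-15:05.
No common window is at least 25 minutes long.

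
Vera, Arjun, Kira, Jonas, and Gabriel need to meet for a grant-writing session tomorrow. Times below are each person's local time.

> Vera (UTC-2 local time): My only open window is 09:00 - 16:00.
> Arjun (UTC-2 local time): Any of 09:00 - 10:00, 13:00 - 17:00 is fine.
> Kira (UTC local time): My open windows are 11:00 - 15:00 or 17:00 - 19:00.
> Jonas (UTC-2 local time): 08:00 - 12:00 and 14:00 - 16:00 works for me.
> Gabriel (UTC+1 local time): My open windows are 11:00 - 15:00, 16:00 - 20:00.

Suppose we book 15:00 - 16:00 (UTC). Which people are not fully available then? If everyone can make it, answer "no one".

Jonas, Kira

Vera in UTC: 11:00-18:00 (add 2h to convert from UTC-2).
Arjun in UTC: 11:00-12:00, 15:00-19:00 (add 2h to convert from UTC-2).
Kira in UTC: 11:00-15:00, 17:00-19:00.
Jonas in UTC: 10:00-14:00, 16:00-18:00 (add 2h to convert from UTC-2).
Gabriel in UTC: 10:00-14:00, 15:00-19:00 (subtract 1h to convert from UTC+1).
Vera: free for 15:00-16:00. Arjun: free for 15:00-16:00. Kira: not fully free for 15:00-16:00. Jonas: not fully free for 15:00-16:00. Gabriel: free for 15:00-16:00.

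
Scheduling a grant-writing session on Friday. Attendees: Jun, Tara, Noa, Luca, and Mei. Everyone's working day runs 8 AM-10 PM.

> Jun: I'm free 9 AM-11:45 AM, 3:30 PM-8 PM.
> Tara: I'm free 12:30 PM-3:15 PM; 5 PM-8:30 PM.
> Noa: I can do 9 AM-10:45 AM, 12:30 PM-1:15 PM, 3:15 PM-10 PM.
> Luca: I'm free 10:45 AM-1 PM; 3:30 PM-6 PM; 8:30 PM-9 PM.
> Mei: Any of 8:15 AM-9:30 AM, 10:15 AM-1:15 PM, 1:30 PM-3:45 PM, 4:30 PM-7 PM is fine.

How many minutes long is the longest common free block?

60

Jun ∩ Tara: 17:00-20:00.
Jun ∩ Tara ∩ Noa: 17:00-20:00.
Jun ∩ Tara ∩ Noa ∩ Luca: 17:00-18:00.
Jun ∩ Tara ∩ Noa ∩ Luca ∩ Mei: 17:00-18:00.
The longest is 17:00-18:00 at 60 minutes.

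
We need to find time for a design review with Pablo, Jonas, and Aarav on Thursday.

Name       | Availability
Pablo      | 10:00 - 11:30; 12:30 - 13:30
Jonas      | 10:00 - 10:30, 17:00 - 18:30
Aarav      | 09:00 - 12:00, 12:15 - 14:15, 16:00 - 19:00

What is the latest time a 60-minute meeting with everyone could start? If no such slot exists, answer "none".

Pablo ∩ Jonas: 10:00-10:30.
Pablo ∩ Jonas ∩ Aarav: 10:00-10:30.
Those are the intersection windows.
No common window is at least 60 minutes long.

none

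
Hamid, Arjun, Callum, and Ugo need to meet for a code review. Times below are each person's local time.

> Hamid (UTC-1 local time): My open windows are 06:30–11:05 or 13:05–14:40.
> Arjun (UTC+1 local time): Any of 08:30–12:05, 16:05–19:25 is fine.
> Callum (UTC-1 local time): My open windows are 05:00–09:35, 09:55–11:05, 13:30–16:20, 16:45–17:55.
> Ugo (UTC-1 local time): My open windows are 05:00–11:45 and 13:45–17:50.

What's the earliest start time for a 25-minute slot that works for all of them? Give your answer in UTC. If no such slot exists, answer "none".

07:30

Hamid in UTC: 07:30-12:05, 14:05-15:40 (add 1h to convert from UTC-1).
Arjun in UTC: 07:30-11:05, 15:05-18:25 (subtract 1h to convert from UTC+1).
Callum in UTC: 06:00-10:35, 10:55-12:05, 14:30-17:20, 17:45-18:55 (add 1h to convert from UTC-1).
Ugo in UTC: 06:00-12:45, 14:45-18:50 (add 1h to convert from UTC-1).
Hamid ∩ Arjun: 07:30-11:05, 15:05-15:40.
Hamid ∩ Arjun ∩ Callum: 07:30-10:35, 10:55-11:05, 15:05-15:40.
Hamid ∩ Arjun ∩ Callum ∩ Ugo: 07:30-10:35, 10:55-11:05, 15:05-15:40.
The first common window of at least 25 minutes is 07:30-10:35, so the earliest start is 07:30.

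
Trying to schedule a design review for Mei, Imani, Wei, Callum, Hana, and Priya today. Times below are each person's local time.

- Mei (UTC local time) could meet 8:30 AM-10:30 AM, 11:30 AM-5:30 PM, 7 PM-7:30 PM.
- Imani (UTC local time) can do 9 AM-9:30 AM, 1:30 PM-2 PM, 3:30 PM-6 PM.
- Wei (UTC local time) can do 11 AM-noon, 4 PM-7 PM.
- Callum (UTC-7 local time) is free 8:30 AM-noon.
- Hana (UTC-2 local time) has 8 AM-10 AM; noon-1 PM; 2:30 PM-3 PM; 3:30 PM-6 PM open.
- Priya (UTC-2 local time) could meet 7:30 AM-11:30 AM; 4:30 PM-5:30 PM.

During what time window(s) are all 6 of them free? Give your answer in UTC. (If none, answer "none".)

none

Mei in UTC: 08:30-10:30, 11:30-17:30, 19:00-19:30.
Imani in UTC: 09:00-09:30, 13:30-14:00, 15:30-18:00.
Wei in UTC: 11:00-12:00, 16:00-19:00.
Callum in UTC: 15:30-19:00 (add 7h to convert from UTC-7).
Hana in UTC: 10:00-12:00, 14:00-15:00, 16:30-17:00, 17:30-20:00 (add 2h to convert from UTC-2).
Priya in UTC: 09:30-13:30, 18:30-19:30 (add 2h to convert from UTC-2).
Mei ∩ Imani: 09:00-09:30, 13:30-14:00, 15:30-17:30.
Mei ∩ Imani ∩ Wei: 16:00-17:30.
Mei ∩ Imani ∩ Wei ∩ Callum: 16:00-17:30.
Mei ∩ Imani ∩ Wei ∩ Callum ∩ Hana: 16:30-17:00.
Mei ∩ Imani ∩ Wei ∩ Callum ∩ Hana ∩ Priya: ∅.
There is no time when everyone is free.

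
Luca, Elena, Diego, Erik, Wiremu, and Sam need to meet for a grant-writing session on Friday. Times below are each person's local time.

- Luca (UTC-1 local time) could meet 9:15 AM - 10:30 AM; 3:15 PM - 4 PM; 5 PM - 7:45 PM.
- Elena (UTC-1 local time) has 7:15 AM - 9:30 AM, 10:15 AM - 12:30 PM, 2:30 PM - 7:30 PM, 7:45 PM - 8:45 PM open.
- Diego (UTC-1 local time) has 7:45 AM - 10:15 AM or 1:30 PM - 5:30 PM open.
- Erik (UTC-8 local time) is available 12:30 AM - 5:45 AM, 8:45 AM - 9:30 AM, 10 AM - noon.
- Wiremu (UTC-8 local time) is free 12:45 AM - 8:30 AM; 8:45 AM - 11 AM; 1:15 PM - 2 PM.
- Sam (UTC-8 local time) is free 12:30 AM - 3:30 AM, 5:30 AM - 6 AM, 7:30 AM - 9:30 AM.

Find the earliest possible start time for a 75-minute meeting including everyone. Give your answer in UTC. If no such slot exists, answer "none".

Luca in UTC: 10:15-11:30, 16:15-17:00, 18:00-20:45 (add 1h to convert from UTC-1).
Elena in UTC: 08:15-10:30, 11:15-13:30, 15:30-20:30, 20:45-21:45 (add 1h to convert from UTC-1).
Diego in UTC: 08:45-11:15, 14:30-18:30 (add 1h to convert from UTC-1).
Erik in UTC: 08:30-13:45, 16:45-17:30, 18:00-20:00 (add 8h to convert from UTC-8).
Wiremu in UTC: 08:45-16:30, 16:45-19:00, 21:15-22:00 (add 8h to convert from UTC-8).
Sam in UTC: 08:30-11:30, 13:30-14:00, 15:30-17:30 (add 8h to convert from UTC-8).
Luca ∩ Elena: 10:15-10:30, 11:15-11:30, 16:15-17:00, 18:00-20:30.
Luca ∩ Elena ∩ Diego: 10:15-10:30, 16:15-17:00, 18:00-18:30.
Luca ∩ Elena ∩ Diego ∩ Erik: 10:15-10:30, 16:45-17:00, 18:00-18:30.
Luca ∩ Elena ∩ Diego ∩ Erik ∩ Wiremu: 10:15-10:30, 16:45-17:00, 18:00-18:30.
Luca ∩ Elena ∩ Diego ∩ Erik ∩ Wiremu ∩ Sam: 10:15-10:30, 16:45-17:00.
No common window is at least 75 minutes long.

none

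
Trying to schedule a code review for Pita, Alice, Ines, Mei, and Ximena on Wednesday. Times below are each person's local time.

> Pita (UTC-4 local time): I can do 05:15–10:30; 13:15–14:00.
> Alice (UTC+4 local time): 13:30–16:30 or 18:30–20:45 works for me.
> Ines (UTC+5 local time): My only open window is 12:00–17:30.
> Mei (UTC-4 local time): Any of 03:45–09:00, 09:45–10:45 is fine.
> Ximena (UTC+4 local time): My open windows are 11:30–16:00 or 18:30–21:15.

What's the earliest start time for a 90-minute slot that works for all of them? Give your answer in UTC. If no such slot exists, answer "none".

09:30

Pita in UTC: 09:15-14:30, 17:15-18:00 (add 4h to convert from UTC-4).
Alice in UTC: 09:30-12:30, 14:30-16:45 (subtract 4h to convert from UTC+4).
Ines in UTC: 07:00-12:30 (subtract 5h to convert from UTC+5).
Mei in UTC: 07:45-13:00, 13:45-14:45 (add 4h to convert from UTC-4).
Ximena in UTC: 07:30-12:00, 14:30-17:15 (subtract 4h to convert from UTC+4).
Pita ∩ Alice: 09:30-12:30.
Pita ∩ Alice ∩ Ines: 09:30-12:30.
Pita ∩ Alice ∩ Ines ∩ Mei: 09:30-12:30.
Pita ∩ Alice ∩ Ines ∩ Mei ∩ Ximena: 09:30-12:00.
The first common window of at least 90 minutes is 09:30-12:00, so the earliest start is 09:30.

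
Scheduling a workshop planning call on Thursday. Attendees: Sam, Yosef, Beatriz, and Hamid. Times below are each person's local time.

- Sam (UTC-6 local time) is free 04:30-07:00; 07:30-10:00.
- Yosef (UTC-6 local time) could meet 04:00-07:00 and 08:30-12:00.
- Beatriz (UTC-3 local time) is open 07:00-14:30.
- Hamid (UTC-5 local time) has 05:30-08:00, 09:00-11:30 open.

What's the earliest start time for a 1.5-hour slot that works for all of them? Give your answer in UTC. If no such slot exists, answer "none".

Sam in UTC: 10:30-13:00, 13:30-16:00 (add 6h to convert from UTC-6).
Yosef in UTC: 10:00-13:00, 14:30-18:00 (add 6h to convert from UTC-6).
Beatriz in UTC: 10:00-17:30 (add 3h to convert from UTC-3).
Hamid in UTC: 10:30-13:00, 14:00-16:30 (add 5h to convert from UTC-5).
Sam ∩ Yosef: 10:30-13:00, 14:30-16:00.
Sam ∩ Yosef ∩ Beatriz: 10:30-13:00, 14:30-16:00.
Sam ∩ Yosef ∩ Beatriz ∩ Hamid: 10:30-13:00, 14:30-16:00.
The first common window of at least 90 minutes is 10:30-13:00, so the earliest start is 10:30.

10:30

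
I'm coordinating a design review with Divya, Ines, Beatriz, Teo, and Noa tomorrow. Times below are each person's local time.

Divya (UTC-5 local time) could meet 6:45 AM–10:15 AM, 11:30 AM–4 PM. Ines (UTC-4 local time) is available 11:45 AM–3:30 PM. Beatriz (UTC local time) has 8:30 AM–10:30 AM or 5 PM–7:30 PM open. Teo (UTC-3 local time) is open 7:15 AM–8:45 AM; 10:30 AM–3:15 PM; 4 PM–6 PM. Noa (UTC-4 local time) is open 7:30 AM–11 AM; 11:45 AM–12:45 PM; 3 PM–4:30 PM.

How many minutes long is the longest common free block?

Divya in UTC: 11:45-15:15, 16:30-21:00 (add 5h to convert from UTC-5).
Ines in UTC: 15:45-19:30 (add 4h to convert from UTC-4).
Beatriz in UTC: 08:30-10:30, 17:00-19:30.
Teo in UTC: 10:15-11:45, 13:30-18:15, 19:00-21:00 (add 3h to convert from UTC-3).
Noa in UTC: 11:30-15:00, 15:45-16:45, 19:00-20:30 (add 4h to convert from UTC-4).
Divya ∩ Ines: 16:30-19:30.
Divya ∩ Ines ∩ Beatriz: 17:00-19:30.
Divya ∩ Ines ∩ Beatriz ∩ Teo: 17:00-18:15, 19:00-19:30.
Divya ∩ Ines ∩ Beatriz ∩ Teo ∩ Noa: 19:00-19:30.
The longest is 19:00-19:30 at 30 minutes.

30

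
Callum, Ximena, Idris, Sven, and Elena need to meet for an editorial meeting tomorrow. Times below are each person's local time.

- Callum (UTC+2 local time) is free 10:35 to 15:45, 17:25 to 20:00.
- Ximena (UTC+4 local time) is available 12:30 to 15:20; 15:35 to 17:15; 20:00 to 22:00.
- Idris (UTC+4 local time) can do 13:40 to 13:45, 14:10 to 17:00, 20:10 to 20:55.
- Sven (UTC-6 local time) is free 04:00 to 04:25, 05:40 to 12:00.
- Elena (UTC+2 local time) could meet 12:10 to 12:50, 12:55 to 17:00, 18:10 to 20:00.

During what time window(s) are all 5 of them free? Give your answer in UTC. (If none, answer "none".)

Callum in UTC: 08:35-13:45, 15:25-18:00 (subtract 2h to convert from UTC+2).
Ximena in UTC: 08:30-11:20, 11:35-13:15, 16:00-18:00 (subtract 4h to convert from UTC+4).
Idris in UTC: 09:40-09:45, 10:10-13:00, 16:10-16:55 (subtract 4h to convert from UTC+4).
Sven in UTC: 10:00-10:25, 11:40-18:00 (add 6h to convert from UTC-6).
Elena in UTC: 10:10-10:50, 10:55-15:00, 16:10-18:00 (subtract 2h to convert from UTC+2).
Callum ∩ Ximena: 08:35-11:20, 11:35-13:15, 16:00-18:00.
Callum ∩ Ximena ∩ Idris: 09:40-09:45, 10:10-11:20, 11:35-13:00, 16:10-16:55.
Callum ∩ Ximena ∩ Idris ∩ Sven: 10:10-10:25, 11:40-13:00, 16:10-16:55.
Callum ∩ Ximena ∩ Idris ∩ Sven ∩ Elena: 10:10-10:25, 11:40-13:00, 16:10-16:55.

10:10-10:25, 11:40-13:00, 16:10-16:55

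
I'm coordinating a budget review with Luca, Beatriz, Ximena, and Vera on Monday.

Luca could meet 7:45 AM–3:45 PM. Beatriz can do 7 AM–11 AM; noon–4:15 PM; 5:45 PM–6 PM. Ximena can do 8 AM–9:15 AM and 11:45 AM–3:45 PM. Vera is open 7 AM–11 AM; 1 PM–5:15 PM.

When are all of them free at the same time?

08:00-09:15, 13:00-15:45

Luca ∩ Beatriz: 07:45-11:00, 12:00-15:45.
Luca ∩ Beatriz ∩ Ximena: 08:00-09:15, 12:00-15:45.
Luca ∩ Beatriz ∩ Ximena ∩ Vera: 08:00-09:15, 13:00-15:45.
So the common availability across everyone is 08:00-09:15, 13:00-15:45.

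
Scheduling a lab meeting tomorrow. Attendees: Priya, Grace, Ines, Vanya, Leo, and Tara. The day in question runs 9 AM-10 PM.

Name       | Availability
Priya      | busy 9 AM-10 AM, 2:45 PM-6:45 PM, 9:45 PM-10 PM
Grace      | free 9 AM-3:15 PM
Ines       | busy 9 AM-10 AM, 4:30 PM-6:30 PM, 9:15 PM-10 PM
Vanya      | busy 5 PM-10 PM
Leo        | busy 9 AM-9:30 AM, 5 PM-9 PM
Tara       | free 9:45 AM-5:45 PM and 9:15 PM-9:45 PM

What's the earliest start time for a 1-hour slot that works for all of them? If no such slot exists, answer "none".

10:00

Priya free: 10:00-14:45, 18:45-21:45 (invert busy blocks within the working day).
Grace free: 09:00-15:15.
Ines free: 10:00-16:30, 18:30-21:15 (invert busy blocks within the working day).
Vanya free: 09:00-17:00 (invert busy blocks within the working day).
Leo free: 09:30-17:00, 21:00-22:00 (invert busy blocks within the working day).
Tara free: 09:45-17:45, 21:15-21:45.
Priya ∩ Grace: 10:00-14:45.
Priya ∩ Grace ∩ Ines: 10:00-14:45.
Priya ∩ Grace ∩ Ines ∩ Vanya: 10:00-14:45.
Priya ∩ Grace ∩ Ines ∩ Vanya ∩ Leo: 10:00-14:45.
Priya ∩ Grace ∩ Ines ∩ Vanya ∩ Leo ∩ Tara: 10:00-14:45.
The first common window of at least 60 minutes is 10:00-14:45, so the earliest start is 10:00.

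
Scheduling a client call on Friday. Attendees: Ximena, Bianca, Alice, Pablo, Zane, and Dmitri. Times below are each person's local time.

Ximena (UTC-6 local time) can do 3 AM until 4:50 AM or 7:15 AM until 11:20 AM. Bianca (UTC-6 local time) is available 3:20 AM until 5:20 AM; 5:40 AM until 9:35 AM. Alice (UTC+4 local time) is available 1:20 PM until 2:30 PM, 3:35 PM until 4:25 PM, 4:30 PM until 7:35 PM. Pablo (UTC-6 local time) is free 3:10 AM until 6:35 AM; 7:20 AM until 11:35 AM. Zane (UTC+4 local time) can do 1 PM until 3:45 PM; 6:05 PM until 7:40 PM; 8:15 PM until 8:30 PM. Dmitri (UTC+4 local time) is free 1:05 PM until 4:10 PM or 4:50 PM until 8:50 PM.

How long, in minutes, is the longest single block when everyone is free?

90

Ximena in UTC: 09:00-10:50, 13:15-17:20 (add 6h to convert from UTC-6).
Bianca in UTC: 09:20-11:20, 11:40-15:35 (add 6h to convert from UTC-6).
Alice in UTC: 09:20-10:30, 11:35-12:25, 12:30-15:35 (subtract 4h to convert from UTC+4).
Pablo in UTC: 09:10-12:35, 13:20-17:35 (add 6h to convert from UTC-6).
Zane in UTC: 09:00-11:45, 14:05-15:40, 16:15-16:30 (subtract 4h to convert from UTC+4).
Dmitri in UTC: 09:05-12:10, 12:50-16:50 (subtract 4h to convert from UTC+4).
Ximena ∩ Bianca: 09:20-10:50, 13:15-15:35.
Ximena ∩ Bianca ∩ Alice: 09:20-10:30, 13:15-15:35.
Ximena ∩ Bianca ∩ Alice ∩ Pablo: 09:20-10:30, 13:20-15:35.
Ximena ∩ Bianca ∩ Alice ∩ Pablo ∩ Zane: 09:20-10:30, 14:05-15:35.
Ximena ∩ Bianca ∩ Alice ∩ Pablo ∩ Zane ∩ Dmitri: 09:20-10:30, 14:05-15:35.
The longest is 14:05-15:35 at 90 minutes.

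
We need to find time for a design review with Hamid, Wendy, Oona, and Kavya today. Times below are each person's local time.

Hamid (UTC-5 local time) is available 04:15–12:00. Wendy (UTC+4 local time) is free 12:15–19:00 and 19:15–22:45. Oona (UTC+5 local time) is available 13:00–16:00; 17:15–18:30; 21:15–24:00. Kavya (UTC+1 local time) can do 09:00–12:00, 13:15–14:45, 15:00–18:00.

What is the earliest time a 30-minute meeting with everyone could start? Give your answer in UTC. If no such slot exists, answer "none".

Hamid in UTC: 09:15-17:00 (add 5h to convert from UTC-5).
Wendy in UTC: 08:15-15:00, 15:15-18:45 (subtract 4h to convert from UTC+4).
Oona in UTC: 08:00-11:00, 12:15-13:30, 16:15-19:00 (subtract 5h to convert from UTC+5).
Kavya in UTC: 08:00-11:00, 12:15-13:45, 14:00-17:00 (subtract 1h to convert from UTC+1).
Hamid ∩ Wendy: 09:15-15:00, 15:15-17:00.
Hamid ∩ Wendy ∩ Oona: 09:15-11:00, 12:15-13:30, 16:15-17:00.
Hamid ∩ Wendy ∩ Oona ∩ Kavya: 09:15-11:00, 12:15-13:30, 16:15-17:00.
Those are the intersection windows.
The first common window of at least 30 minutes is 09:15-11:00, so the earliest start is 09:15.

09:15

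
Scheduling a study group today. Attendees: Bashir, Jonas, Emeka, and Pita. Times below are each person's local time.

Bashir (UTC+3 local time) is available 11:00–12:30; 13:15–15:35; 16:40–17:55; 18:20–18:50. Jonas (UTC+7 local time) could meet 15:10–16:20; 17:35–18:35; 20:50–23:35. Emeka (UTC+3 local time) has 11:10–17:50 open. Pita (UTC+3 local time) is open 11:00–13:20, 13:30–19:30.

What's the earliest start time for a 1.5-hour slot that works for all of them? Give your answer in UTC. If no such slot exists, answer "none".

Bashir in UTC: 08:00-09:30, 10:15-12:35, 13:40-14:55, 15:20-15:50 (subtract 3h to convert from UTC+3).
Jonas in UTC: 08:10-09:20, 10:35-11:35, 13:50-16:35 (subtract 7h to convert from UTC+7).
Emeka in UTC: 08:10-14:50 (subtract 3h to convert from UTC+3).
Pita in UTC: 08:00-10:20, 10:30-16:30 (subtract 3h to convert from UTC+3).
Bashir ∩ Jonas: 08:10-09:20, 10:35-11:35, 13:50-14:55, 15:20-15:50.
Bashir ∩ Jonas ∩ Emeka: 08:10-09:20, 10:35-11:35, 13:50-14:50.
Bashir ∩ Jonas ∩ Emeka ∩ Pita: 08:10-09:20, 10:35-11:35, 13:50-14:50.
So the common availability across everyone is 08:10-09:20, 10:35-11:35, 13:50-14:50.
No common window is at least 90 minutes long.

none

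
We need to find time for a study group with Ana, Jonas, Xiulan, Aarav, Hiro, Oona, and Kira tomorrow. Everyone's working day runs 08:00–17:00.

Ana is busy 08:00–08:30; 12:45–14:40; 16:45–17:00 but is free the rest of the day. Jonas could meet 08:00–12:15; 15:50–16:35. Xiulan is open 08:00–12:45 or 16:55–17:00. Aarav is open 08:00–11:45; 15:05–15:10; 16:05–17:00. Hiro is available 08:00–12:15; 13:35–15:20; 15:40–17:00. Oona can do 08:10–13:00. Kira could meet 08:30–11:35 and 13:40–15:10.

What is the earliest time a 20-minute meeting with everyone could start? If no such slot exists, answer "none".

Ana free: 08:30-12:45, 14:40-16:45 (invert busy blocks within the working day).
Jonas free: 08:00-12:15, 15:50-16:35.
Xiulan free: 08:00-12:45, 16:55-17:00.
Aarav free: 08:00-11:45, 15:05-15:10, 16:05-17:00.
Hiro free: 08:00-12:15, 13:35-15:20, 15:40-17:00.
Oona free: 08:10-13:00.
Kira free: 08:30-11:35, 13:40-15:10.
Ana ∩ Jonas: 08:30-12:15, 15:50-16:35.
Ana ∩ Jonas ∩ Xiulan: 08:30-12:15.
Ana ∩ Jonas ∩ Xiulan ∩ Aarav: 08:30-11:45.
Ana ∩ Jonas ∩ Xiulan ∩ Aarav ∩ Hiro: 08:30-11:45.
Ana ∩ Jonas ∩ Xiulan ∩ Aarav ∩ Hiro ∩ Oona: 08:30-11:45.
Ana ∩ Jonas ∩ Xiulan ∩ Aarav ∩ Hiro ∩ Oona ∩ Kira: 08:30-11:35.
So the common availability across everyone is 08:30-11:35.
The first common window of at least 20 minutes is 08:30-11:35, so the earliest start is 08:30.

08:30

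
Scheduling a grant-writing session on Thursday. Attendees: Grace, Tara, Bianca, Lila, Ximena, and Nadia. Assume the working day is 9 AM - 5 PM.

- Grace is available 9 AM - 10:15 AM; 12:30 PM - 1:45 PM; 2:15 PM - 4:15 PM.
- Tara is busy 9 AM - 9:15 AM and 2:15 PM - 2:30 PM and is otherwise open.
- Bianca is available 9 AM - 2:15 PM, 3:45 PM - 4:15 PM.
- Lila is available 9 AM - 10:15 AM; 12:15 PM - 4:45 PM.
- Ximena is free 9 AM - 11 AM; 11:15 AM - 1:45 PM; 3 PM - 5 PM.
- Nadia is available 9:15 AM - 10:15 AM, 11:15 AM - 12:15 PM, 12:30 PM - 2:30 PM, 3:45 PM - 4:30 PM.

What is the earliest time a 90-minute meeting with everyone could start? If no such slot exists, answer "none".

none

Grace free: 09:00-10:15, 12:30-13:45, 14:15-16:15.
Tara free: 09:15-14:15, 14:30-17:00 (invert busy blocks within the working day).
Bianca free: 09:00-14:15, 15:45-16:15.
Lila free: 09:00-10:15, 12:15-16:45.
Ximena free: 09:00-11:00, 11:15-13:45, 15:00-17:00.
Nadia free: 09:15-10:15, 11:15-12:15, 12:30-14:30, 15:45-16:30.
Grace ∩ Tara: 09:15-10:15, 12:30-13:45, 14:30-16:15.
Grace ∩ Tara ∩ Bianca: 09:15-10:15, 12:30-13:45, 15:45-16:15.
Grace ∩ Tara ∩ Bianca ∩ Lila: 09:15-10:15, 12:30-13:45, 15:45-16:15.
Grace ∩ Tara ∩ Bianca ∩ Lila ∩ Ximena: 09:15-10:15, 12:30-13:45, 15:45-16:15.
Grace ∩ Tara ∩ Bianca ∩ Lila ∩ Ximena ∩ Nadia: 09:15-10:15, 12:30-13:45, 15:45-16:15.
No common window is at least 90 minutes long.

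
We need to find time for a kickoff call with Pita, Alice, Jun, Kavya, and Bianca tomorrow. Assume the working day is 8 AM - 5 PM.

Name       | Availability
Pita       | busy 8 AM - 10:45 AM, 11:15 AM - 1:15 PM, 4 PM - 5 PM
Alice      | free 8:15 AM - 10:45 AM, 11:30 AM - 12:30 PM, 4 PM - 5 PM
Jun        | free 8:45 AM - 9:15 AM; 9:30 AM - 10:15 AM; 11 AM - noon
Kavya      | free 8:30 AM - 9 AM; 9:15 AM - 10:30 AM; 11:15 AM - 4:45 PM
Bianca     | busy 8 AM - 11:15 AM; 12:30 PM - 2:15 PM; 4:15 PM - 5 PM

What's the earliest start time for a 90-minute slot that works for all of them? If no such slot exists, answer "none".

none

Pita free: 10:45-11:15, 13:15-16:00 (invert busy blocks within the working day).
Alice free: 08:15-10:45, 11:30-12:30, 16:00-17:00.
Jun free: 08:45-09:15, 09:30-10:15, 11:00-12:00.
Kavya free: 08:30-09:00, 09:15-10:30, 11:15-16:45.
Bianca free: 11:15-12:30, 14:15-16:15 (invert busy blocks within the working day).
Pita ∩ Alice: ∅.
Pita ∩ Alice ∩ Jun: ∅.
Pita ∩ Alice ∩ Jun ∩ Kavya: ∅.
Pita ∩ Alice ∩ Jun ∩ Kavya ∩ Bianca: ∅.
There is no time when everyone is free.
No common window is at least 90 minutes long.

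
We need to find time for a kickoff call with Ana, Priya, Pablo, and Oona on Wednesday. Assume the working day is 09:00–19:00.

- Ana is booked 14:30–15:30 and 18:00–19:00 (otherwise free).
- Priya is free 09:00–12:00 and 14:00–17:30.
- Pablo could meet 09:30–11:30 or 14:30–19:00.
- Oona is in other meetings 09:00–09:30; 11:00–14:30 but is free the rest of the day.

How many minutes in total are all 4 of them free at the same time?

210

Ana free: 09:00-14:30, 15:30-18:00 (invert busy blocks within the working day).
Priya free: 09:00-12:00, 14:00-17:30.
Pablo free: 09:30-11:30, 14:30-19:00.
Oona free: 09:30-11:00, 14:30-19:00 (invert busy blocks within the working day).
Ana ∩ Priya: 09:00-12:00, 14:00-14:30, 15:30-17:30.
Ana ∩ Priya ∩ Pablo: 09:30-11:30, 15:30-17:30.
Ana ∩ Priya ∩ Pablo ∩ Oona: 09:30-11:00, 15:30-17:30.
Summing the common windows: 90 + 120 = 210 minutes.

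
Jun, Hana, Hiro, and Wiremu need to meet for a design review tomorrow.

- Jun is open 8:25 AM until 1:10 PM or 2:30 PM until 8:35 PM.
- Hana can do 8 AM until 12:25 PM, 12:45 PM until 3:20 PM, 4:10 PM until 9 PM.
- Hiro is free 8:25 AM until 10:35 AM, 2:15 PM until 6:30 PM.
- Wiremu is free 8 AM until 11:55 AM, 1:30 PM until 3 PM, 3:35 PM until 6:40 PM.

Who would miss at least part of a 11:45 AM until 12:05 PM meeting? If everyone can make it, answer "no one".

Jun: free for 11:45-12:05. Hana: free for 11:45-12:05. Hiro: not fully free for 11:45-12:05. Wiremu: not fully free for 11:45-12:05.

Hiro, Wiremu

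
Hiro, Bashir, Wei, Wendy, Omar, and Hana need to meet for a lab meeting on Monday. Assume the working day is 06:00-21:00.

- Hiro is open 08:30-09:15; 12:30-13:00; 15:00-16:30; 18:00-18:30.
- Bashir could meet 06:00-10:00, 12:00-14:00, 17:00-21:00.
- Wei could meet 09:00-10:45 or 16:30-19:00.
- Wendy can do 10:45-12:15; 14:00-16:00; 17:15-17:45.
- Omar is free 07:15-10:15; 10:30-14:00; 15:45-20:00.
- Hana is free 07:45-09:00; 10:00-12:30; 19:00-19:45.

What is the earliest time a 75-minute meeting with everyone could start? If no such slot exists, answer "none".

none

Hiro ∩ Bashir: 08:30-09:15, 12:30-13:00, 18:00-18:30.
Hiro ∩ Bashir ∩ Wei: 09:00-09:15, 18:00-18:30.
Hiro ∩ Bashir ∩ Wei ∩ Wendy: ∅.
Hiro ∩ Bashir ∩ Wei ∩ Wendy ∩ Omar: ∅.
Hiro ∩ Bashir ∩ Wei ∩ Wendy ∩ Omar ∩ Hana: ∅.
There is no time when everyone is free.
No common window is at least 75 minutes long.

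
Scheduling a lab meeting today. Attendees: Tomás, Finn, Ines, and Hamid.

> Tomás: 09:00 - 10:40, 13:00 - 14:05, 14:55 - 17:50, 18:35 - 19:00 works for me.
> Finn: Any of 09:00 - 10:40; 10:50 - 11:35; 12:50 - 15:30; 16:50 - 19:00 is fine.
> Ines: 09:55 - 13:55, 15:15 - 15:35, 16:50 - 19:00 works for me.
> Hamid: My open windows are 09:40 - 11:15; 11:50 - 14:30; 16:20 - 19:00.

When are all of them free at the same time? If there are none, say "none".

09:55-10:40, 13:00-13:55, 16:50-17:50, 18:35-19:00

Tomás ∩ Finn: 09:00-10:40, 13:00-14:05, 14:55-15:30, 16:50-17:50, 18:35-19:00.
Tomás ∩ Finn ∩ Ines: 09:55-10:40, 13:00-13:55, 15:15-15:30, 16:50-17:50, 18:35-19:00.
Tomás ∩ Finn ∩ Ines ∩ Hamid: 09:55-10:40, 13:00-13:55, 16:50-17:50, 18:35-19:00.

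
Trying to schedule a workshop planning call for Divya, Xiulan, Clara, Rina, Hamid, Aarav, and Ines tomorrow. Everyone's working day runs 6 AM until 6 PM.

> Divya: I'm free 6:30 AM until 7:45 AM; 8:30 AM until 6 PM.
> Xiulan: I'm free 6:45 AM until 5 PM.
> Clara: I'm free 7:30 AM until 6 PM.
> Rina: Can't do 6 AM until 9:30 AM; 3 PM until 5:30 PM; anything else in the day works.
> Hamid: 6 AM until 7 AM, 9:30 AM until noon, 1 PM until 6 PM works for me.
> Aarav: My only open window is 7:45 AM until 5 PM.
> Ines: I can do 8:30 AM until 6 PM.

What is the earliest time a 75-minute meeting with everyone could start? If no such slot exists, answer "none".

Divya free: 06:30-07:45, 08:30-18:00.
Xiulan free: 06:45-17:00.
Clara free: 07:30-18:00.
Rina free: 09:30-15:00, 17:30-18:00 (invert busy blocks within the working day).
Hamid free: 06:00-07:00, 09:30-12:00, 13:00-18:00.
Aarav free: 07:45-17:00.
Ines free: 08:30-18:00.
Divya ∩ Xiulan: 06:45-07:45, 08:30-17:00.
Divya ∩ Xiulan ∩ Clara: 07:30-07:45, 08:30-17:00.
Divya ∩ Xiulan ∩ Clara ∩ Rina: 09:30-15:00.
Divya ∩ Xiulan ∩ Clara ∩ Rina ∩ Hamid: 09:30-12:00, 13:00-15:00.
Divya ∩ Xiulan ∩ Clara ∩ Rina ∩ Hamid ∩ Aarav: 09:30-12:00, 13:00-15:00.
Divya ∩ Xiulan ∩ Clara ∩ Rina ∩ Hamid ∩ Aarav ∩ Ines: 09:30-12:00, 13:00-15:00.
The first common window of at least 75 minutes is 09:30-12:00, so the earliest start is 09:30.

09:30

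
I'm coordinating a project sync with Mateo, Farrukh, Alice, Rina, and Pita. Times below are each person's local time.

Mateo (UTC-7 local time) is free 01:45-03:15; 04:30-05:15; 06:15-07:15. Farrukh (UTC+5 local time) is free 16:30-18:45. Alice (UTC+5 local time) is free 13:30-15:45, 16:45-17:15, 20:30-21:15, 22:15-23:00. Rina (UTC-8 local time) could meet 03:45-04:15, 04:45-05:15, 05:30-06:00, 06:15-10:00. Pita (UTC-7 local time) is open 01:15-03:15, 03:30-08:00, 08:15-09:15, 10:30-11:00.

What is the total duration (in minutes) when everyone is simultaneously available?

30

Mateo in UTC: 08:45-10:15, 11:30-12:15, 13:15-14:15 (add 7h to convert from UTC-7).
Farrukh in UTC: 11:30-13:45 (subtract 5h to convert from UTC+5).
Alice in UTC: 08:30-10:45, 11:45-12:15, 15:30-16:15, 17:15-18:00 (subtract 5h to convert from UTC+5).
Rina in UTC: 11:45-12:15, 12:45-13:15, 13:30-14:00, 14:15-18:00 (add 8h to convert from UTC-8).
Pita in UTC: 08:15-10:15, 10:30-15:00, 15:15-16:15, 17:30-18:00 (add 7h to convert from UTC-7).
Mateo ∩ Farrukh: 11:30-12:15, 13:15-13:45.
Mateo ∩ Farrukh ∩ Alice: 11:45-12:15.
Mateo ∩ Farrukh ∩ Alice ∩ Rina: 11:45-12:15.
Mateo ∩ Farrukh ∩ Alice ∩ Rina ∩ Pita: 11:45-12:15.
That's a single block of 30 minutes.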